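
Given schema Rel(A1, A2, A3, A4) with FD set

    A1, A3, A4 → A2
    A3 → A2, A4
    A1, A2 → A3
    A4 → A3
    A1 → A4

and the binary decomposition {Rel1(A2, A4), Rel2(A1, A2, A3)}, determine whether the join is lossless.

Common attributes: Rel1 ∩ Rel2 = {A2}.
No dependency enlarges {A2}, so (A2)⁺ = {A2}.
The closure contains neither all of Rel1 = {A2, A4} nor all of Rel2 = {A1, A2, A3}, so the common attributes are not a superkey of either fragment. The join is lossy.

No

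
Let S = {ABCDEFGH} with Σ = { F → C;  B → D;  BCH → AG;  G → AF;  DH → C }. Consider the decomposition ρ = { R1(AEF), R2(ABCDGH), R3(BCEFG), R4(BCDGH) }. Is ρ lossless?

Chase test. Columns are ABCDEFGH; row i has aⱼ where attribute j ∈ Ri, else bᵢⱼ.
Initial tableau (one row per fragment):
  row 1: a1 b12 b13 b14 a5 a6 b17 b18
  row 2: a1 a2 a3 a4 b25 b26 a7 a8
  row 3: b31 a2 a3 b34 a5 a6 a7 b38
  row 4: b41 a2 a3 a4 b45 b46 a7 a8
Rows 1 and 3 agree on F; apply F→C and equate their C entries.
Rows 2 and 3 agree on B; apply B→D and equate their D entries.
Rows 2 and 4 agree on BCH; apply BCH→AG and equate their AG entries.
Rows 2 and 3 agree on G; apply G→AF and equate their AF entries.
Rows 2 and 4 agree on G; apply G→AF and equate their AF entries.
No row becomes fully distinguished — the join is lossy.

No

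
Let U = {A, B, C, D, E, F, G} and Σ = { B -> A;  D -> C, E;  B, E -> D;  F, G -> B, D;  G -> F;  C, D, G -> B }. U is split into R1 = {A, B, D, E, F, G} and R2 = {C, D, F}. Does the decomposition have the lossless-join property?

Yes

Common attributes: R1 ∩ R2 = {D, F}.
Closure of {D, F}: D → C, E applies, adding C, E. So (D, F)⁺ = {C, D, E, F}.
This closure contains every attribute of R2, so R1 ∩ R2 → R2. The join is lossless.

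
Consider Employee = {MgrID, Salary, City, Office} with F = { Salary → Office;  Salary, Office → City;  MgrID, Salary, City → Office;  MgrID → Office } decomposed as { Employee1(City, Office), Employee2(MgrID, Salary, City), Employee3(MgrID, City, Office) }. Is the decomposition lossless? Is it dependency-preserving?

Lossless test (chase): Rows 2 and 3 agree on MgrID; apply MgrID→Office and equate their Office entries. Row 2 is now all distinguished symbols — the join is lossless.
Dependency preservation: the restricted closure of {Salary} across the fragments never reaches {Office}, so Salary → Office cannot be enforced without a join — not preserved.

lossless but not dependency-preserving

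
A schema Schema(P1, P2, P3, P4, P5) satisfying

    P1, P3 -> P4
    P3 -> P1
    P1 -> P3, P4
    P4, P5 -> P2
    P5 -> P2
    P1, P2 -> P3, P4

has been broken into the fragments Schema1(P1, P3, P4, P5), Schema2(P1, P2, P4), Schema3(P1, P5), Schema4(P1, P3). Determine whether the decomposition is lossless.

No

Chase test. Columns are P1, P2, P3, P4, P5; row i has aⱼ where attribute j ∈ Schemai, else bᵢⱼ.
Initial tableau (one row per fragment):
  row 1: a1 b12 a3 a4 a5
  row 2: a1 a2 b23 a4 b25
  row 3: a1 b32 b33 b34 a5
  row 4: a1 b42 a3 b44 b45
Rows 1 and 4 agree on P1, P3; apply P1, P3→P4 and equate their P4 entries.
Rows 1 and 2 agree on P1; apply P1→P3, P4 and equate their P3, P4 entries.
Rows 1 and 3 agree on P1; apply P1→P3, P4 and equate their P3, P4 entries.
Rows 1 and 3 agree on P4, P5; apply P4, P5→P2 and equate their P2 entries.
No row becomes fully distinguished — the join is lossy.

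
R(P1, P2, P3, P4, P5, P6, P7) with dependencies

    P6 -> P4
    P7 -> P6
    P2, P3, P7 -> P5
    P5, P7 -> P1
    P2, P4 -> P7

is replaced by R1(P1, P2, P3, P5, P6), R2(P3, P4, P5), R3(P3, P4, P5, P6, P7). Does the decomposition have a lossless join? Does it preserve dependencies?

Lossless test (chase): Rows 1 and 3 agree on P6; apply P6→P4 and equate their P4 entries. No row becomes fully distinguished — the join is lossy.
Dependency preservation: the restricted closure of {P5, P7} across the fragments never reaches {P1}, so P5, P7 → P1 cannot be enforced without a join — not preserved.

lossy and not dependency-preserving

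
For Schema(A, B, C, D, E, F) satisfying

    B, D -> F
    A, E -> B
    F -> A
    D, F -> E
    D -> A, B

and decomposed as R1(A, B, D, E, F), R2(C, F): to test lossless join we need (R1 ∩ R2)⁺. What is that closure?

A, F

R1 ∩ R2 = {F}.
F → A applies, adding A
Closure: {A, F}.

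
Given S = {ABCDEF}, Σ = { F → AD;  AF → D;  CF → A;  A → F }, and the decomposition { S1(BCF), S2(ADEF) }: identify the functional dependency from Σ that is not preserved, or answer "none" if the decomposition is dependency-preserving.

F → AD lies within S2.
AF → D lies within S2.
CF → A: restricted closure across fragments reaches A.
A → F lies within S2.
Every dependency is enforceable on the fragments, so the decomposition is dependency-preserving.

none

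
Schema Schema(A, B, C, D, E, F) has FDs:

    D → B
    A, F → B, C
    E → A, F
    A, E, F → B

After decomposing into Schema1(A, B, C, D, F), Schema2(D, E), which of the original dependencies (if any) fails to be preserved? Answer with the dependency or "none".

Check E → A, F: no single fragment contains all of {A, E, F}, and the restricted closure of {E} across the fragments never reaches {A, F}.
D → B is preserved.
A, F → B, C is preserved.
A, E, F → B is preserved.

E → A, F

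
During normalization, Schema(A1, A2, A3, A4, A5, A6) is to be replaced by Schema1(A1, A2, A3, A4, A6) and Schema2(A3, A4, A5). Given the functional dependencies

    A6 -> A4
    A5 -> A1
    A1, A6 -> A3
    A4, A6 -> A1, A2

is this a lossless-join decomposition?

Common attributes: Schema1 ∩ Schema2 = {A3, A4}.
No dependency enlarges {A3, A4}, so (A3, A4)⁺ = {A3, A4}.
The closure contains neither all of Schema1 = {A1, A2, A3, A4, A6} nor all of Schema2 = {A3, A4, A5}, so the common attributes are not a superkey of either fragment. The join is lossy.

No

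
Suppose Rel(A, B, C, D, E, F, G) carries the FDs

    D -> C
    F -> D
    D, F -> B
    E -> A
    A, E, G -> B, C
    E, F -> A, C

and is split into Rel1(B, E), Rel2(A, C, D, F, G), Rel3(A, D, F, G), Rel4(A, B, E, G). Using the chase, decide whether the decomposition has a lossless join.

No

Chase test. Columns are A, B, C, D, E, F, G; row i has aⱼ where attribute j ∈ Reli, else bᵢⱼ.
Initial tableau (one row per fragment):
  row 1: b11 a2 b13 b14 a5 b16 b17
  row 2: a1 b22 a3 a4 b25 a6 a7
  row 3: a1 b32 b33 a4 b35 a6 a7
  row 4: a1 a2 b43 b44 a5 b46 a7
Rows 2 and 3 agree on D; apply D→C and equate their C entries.
Rows 2 and 3 agree on D, F; apply D, F→B and equate their B entries.
Rows 1 and 4 agree on E; apply E→A and equate their A entries.
No row becomes fully distinguished — the join is lossy.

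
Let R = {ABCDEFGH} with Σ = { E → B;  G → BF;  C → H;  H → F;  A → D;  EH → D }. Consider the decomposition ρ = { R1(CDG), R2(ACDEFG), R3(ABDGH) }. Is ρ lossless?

Chase test. Columns are ABCDEFGH; row i has aⱼ where attribute j ∈ Ri, else bᵢⱼ.
Initial tableau (one row per fragment):
  row 1: b11 b12 a3 a4 b15 b16 a7 b18
  row 2: a1 b22 a3 a4 a5 a6 a7 b28
  row 3: a1 a2 b33 a4 b35 b36 a7 a8
Rows 1 and 2 agree on G; apply G→BF and equate their BF entries.
Rows 1 and 3 agree on G; apply G→BF and equate their BF entries.
Rows 1 and 2 agree on C; apply C→H and equate their H entries.
No row becomes fully distinguished — the join is lossy.

No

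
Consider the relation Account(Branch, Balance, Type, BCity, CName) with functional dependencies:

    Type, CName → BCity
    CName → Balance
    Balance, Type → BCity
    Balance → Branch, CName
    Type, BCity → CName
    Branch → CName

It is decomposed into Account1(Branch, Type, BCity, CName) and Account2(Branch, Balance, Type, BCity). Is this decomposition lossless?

Yes

Common attributes: Account1 ∩ Account2 = {Branch, Type, BCity}.
Closure of {Branch, Type, BCity}: Type, BCity → CName applies, adding CName; CName → Balance applies, adding Balance. So (Branch, Type, BCity)⁺ = {Branch, Balance, Type, BCity, CName}.
This closure contains every attribute of Account1, so Account1 ∩ Account2 → Account1. The join is lossless.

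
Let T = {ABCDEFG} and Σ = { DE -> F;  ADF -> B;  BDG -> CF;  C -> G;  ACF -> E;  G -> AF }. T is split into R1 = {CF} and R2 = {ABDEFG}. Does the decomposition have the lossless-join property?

No

Common attributes: R1 ∩ R2 = {F}.
No dependency enlarges {F}, so (F)⁺ = {F}.
The closure contains neither all of R1 = {CF} nor all of R2 = {ABDEFG}, so the common attributes are not a superkey of either fragment. The join is lossy.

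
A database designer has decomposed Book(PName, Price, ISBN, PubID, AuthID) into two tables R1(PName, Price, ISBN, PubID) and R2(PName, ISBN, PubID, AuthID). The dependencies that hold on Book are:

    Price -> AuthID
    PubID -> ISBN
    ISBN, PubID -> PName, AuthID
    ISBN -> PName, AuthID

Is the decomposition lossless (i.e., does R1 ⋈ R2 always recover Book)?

Yes

Common attributes: R1 ∩ R2 = {PName, ISBN, PubID}.
Closure of {PName, ISBN, PubID}: ISBN, PubID → PName, AuthID applies, adding AuthID. So (PName, ISBN, PubID)⁺ = {PName, ISBN, PubID, AuthID}.
This closure contains every attribute of R2, so R1 ∩ R2 → R2. The join is lossless.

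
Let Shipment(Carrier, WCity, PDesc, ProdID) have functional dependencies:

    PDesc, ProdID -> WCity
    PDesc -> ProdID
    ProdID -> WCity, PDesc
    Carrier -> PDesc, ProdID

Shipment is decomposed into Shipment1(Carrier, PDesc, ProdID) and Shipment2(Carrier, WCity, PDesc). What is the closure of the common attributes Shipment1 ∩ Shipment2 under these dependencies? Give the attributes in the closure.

Shipment1 ∩ Shipment2 = {Carrier, PDesc}.
PDesc → ProdID applies, adding ProdID
ProdID → WCity, PDesc applies, adding WCity
Closure: {Carrier, WCity, PDesc, ProdID}.

Carrier, WCity, PDesc, ProdID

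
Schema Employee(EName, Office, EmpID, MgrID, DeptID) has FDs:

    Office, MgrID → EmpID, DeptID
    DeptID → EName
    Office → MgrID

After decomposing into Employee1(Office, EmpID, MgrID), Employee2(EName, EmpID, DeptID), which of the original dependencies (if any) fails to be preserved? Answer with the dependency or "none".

Office, MgrID → EmpID, DeptID

Check Office, MgrID → EmpID, DeptID: no single fragment contains all of {Office, EmpID, MgrID, DeptID}, and the restricted closure of {Office, MgrID} across the fragments never reaches {EmpID, DeptID}.
DeptID → EName is preserved.
Office → MgrID is preserved.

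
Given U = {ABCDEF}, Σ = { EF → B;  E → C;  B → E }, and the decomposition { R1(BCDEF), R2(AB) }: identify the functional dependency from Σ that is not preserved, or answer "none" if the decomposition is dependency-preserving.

EF → B lies within R1.
E → C lies within R1.
B → E lies within R1.
Every dependency is enforceable on the fragments, so the decomposition is dependency-preserving.

none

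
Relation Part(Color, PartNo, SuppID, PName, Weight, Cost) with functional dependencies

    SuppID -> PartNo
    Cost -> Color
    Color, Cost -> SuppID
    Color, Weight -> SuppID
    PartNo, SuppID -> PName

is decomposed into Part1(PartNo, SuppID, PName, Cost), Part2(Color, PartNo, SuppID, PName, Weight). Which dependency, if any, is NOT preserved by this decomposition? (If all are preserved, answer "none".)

Check Cost → Color: no single fragment contains all of {Color, Cost}, and the restricted closure of {Cost} across the fragments never reaches {Color}.
SuppID → PartNo is preserved.
Color, Cost → SuppID is preserved.
Color, Weight → SuppID is preserved.
PartNo, SuppID → PName is preserved.

Cost -> Color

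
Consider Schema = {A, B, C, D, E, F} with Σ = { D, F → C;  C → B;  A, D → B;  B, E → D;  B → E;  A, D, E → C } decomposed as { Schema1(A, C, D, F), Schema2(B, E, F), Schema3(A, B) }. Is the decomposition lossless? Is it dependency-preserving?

Lossless test (chase): Rows 2 and 3 agree on B; apply B→E and equate their E entries. Rows 2 and 3 agree on B, E; apply B, E→D and equate their D entries. No row becomes fully distinguished — the join is lossy.
Dependency preservation: the restricted closure of {C} across the fragments never reaches {B}, so C → B cannot be enforced without a join — not preserved.

lossy and not dependency-preserving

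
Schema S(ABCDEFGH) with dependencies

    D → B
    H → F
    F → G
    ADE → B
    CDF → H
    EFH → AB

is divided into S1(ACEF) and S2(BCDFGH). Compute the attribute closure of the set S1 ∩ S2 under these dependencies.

CFG

S1 ∩ S2 = {CF}.
F → G applies, adding G
Closure: {CFG}.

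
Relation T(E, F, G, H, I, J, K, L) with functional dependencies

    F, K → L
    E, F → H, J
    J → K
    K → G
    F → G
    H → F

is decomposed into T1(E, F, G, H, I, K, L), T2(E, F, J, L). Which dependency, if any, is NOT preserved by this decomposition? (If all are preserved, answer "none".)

Check J → K: no single fragment contains all of {J, K}, and the restricted closure of {J} across the fragments never reaches {K}.
F, K → L is preserved.
E, F → H, J is preserved.
K → G is preserved.
F → G is preserved.
H → F is preserved.

J → K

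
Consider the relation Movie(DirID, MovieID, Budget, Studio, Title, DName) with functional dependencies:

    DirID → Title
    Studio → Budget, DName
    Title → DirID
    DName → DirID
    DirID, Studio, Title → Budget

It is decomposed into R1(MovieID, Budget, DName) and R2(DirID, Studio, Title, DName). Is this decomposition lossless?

No

Common attributes: R1 ∩ R2 = {DName}.
Closure of {DName}: DName → DirID applies, adding DirID; DirID → Title applies, adding Title. So (DName)⁺ = {DirID, Title, DName}.
The closure contains neither all of R1 = {MovieID, Budget, DName} nor all of R2 = {DirID, Studio, Title, DName}, so the common attributes are not a superkey of either fragment. The join is lossy.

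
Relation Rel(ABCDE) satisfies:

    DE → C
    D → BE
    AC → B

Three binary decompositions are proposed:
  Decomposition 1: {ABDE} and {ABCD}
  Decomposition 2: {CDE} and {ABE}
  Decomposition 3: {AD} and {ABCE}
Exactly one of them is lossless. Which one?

Decomposition 1: common = {ABD}, closure = {ABCDE} → lossless.
Decomposition 2: common = {E}, closure = {E} → lossy.
Decomposition 3: common = {A}, closure = {A} → lossy.

Decomposition 1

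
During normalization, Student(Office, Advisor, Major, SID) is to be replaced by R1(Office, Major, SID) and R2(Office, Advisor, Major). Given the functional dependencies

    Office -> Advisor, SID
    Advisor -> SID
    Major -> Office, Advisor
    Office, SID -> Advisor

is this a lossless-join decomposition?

Yes

Common attributes: R1 ∩ R2 = {Office, Major}.
Closure of {Office, Major}: Office → Advisor, SID applies, adding Advisor, SID. So (Office, Major)⁺ = {Office, Advisor, Major, SID}.
This closure contains every attribute of R1, so R1 ∩ R2 → R1. The join is lossless.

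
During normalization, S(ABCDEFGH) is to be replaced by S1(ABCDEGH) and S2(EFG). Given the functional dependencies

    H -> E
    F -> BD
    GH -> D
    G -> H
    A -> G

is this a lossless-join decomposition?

Common attributes: S1 ∩ S2 = {EG}.
Closure of {EG}: G → H applies, adding H; GH → D applies, adding D. So (EG)⁺ = {DEGH}.
The closure contains neither all of S1 = {ABCDEGH} nor all of S2 = {EFG}, so the common attributes are not a superkey of either fragment. The join is lossy.

No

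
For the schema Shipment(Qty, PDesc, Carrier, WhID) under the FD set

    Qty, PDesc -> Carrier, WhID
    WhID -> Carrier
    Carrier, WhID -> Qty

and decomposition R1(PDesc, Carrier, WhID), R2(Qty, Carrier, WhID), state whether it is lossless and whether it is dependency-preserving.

lossless but not dependency-preserving

Lossless test: (Carrier, WhID)⁺ = {Qty, Carrier, WhID}, which contains all of one fragment — lossless.
Dependency preservation: the restricted closure of {Qty, PDesc} across the fragments never reaches {Carrier, WhID}, so Qty, PDesc → Carrier, WhID cannot be enforced without a join — not preserved.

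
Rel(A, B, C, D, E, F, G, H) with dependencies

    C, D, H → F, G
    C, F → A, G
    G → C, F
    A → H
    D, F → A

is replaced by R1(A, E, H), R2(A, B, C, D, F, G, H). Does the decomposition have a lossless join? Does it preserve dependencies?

lossy but dependency-preserving

Lossless test: (A, H)⁺ = {A, H}, which is a superkey of neither fragment — lossy.
Dependency preservation: every FD's attributes lie within a single fragment, so each can be enforced locally — preserved.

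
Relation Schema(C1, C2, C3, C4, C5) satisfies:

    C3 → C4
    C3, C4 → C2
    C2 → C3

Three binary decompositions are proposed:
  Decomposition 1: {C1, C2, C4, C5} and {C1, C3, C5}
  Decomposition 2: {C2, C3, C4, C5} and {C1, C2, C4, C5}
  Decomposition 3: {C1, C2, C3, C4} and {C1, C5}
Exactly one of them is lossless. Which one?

Decomposition 2

Decomposition 1: common = {C1, C5}, closure = {C1, C5} → lossy.
Decomposition 2: common = {C2, C4, C5}, closure = {C2, C3, C4, C5} → lossless.
Decomposition 3: common = {C1}, closure = {C1} → lossy.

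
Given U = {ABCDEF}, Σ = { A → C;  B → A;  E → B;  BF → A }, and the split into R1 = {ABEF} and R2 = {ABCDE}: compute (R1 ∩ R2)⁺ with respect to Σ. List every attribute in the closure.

R1 ∩ R2 = {ABE}.
A → C applies, adding C
Closure: {ABCE}.

ABCE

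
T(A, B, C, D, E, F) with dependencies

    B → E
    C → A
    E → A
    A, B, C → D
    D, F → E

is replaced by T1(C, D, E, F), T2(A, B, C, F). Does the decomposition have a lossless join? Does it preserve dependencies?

lossy and not dependency-preserving

Lossless test: (C, F)⁺ = {A, C, F}, which is a superkey of neither fragment — lossy.
Dependency preservation: the restricted closure of {B} across the fragments never reaches {E}, so B → E cannot be enforced without a join — not preserved.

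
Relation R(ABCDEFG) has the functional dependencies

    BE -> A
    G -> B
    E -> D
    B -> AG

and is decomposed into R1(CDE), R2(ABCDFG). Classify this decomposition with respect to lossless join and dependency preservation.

Lossless test: (CD)⁺ = {CD}, which is a superkey of neither fragment — lossy.
Dependency preservation: BE → A is not contained in any single fragment, but the restricted closure of its left-hand side across the fragments still reaches the right-hand side; the remaining FDs each lie inside some fragment. All dependencies are preserved.

lossy but dependency-preserving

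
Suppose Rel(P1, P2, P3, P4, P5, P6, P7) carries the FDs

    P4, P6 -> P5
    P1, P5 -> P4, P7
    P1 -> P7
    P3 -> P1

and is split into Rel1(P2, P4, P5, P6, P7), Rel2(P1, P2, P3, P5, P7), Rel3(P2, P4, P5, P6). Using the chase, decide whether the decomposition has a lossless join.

No

Chase test. Columns are P1, P2, P3, P4, P5, P6, P7; row i has aⱼ where attribute j ∈ Reli, else bᵢⱼ.
Initial tableau (one row per fragment):
  row 1: b11 a2 b13 a4 a5 a6 a7
  row 2: a1 a2 a3 b24 a5 b26 a7
  row 3: b31 a2 b33 a4 a5 a6 b37
No row becomes fully distinguished — the join is lossy.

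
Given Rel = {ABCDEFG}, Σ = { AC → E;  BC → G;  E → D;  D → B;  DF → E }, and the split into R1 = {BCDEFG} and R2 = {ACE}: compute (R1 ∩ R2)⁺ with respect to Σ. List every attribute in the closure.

R1 ∩ R2 = {CE}.
E → D applies, adding D
D → B applies, adding B
BC → G applies, adding G
Closure: {BCDEG}.

BCDEG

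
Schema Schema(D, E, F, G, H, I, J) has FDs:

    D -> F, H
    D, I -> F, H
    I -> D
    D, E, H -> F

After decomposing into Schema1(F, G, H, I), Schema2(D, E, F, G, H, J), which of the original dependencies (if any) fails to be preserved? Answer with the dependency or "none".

Check I → D: no single fragment contains all of {D, I}, and the restricted closure of {I} across the fragments never reaches {D}.
D → F, H is preserved.
D, I → F, H is preserved.
D, E, H → F is preserved.

I -> D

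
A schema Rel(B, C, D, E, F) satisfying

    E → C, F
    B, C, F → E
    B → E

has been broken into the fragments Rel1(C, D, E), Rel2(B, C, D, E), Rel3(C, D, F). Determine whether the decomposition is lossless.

No

Chase test. Columns are B, C, D, E, F; row i has aⱼ where attribute j ∈ Reli, else bᵢⱼ.
Initial tableau (one row per fragment):
  row 1: b11 a2 a3 a4 b15
  row 2: a1 a2 a3 a4 b25
  row 3: b31 a2 a3 b34 a5
Rows 1 and 2 agree on E; apply E→C, F and equate their C, F entries.
No row becomes fully distinguished — the join is lossy.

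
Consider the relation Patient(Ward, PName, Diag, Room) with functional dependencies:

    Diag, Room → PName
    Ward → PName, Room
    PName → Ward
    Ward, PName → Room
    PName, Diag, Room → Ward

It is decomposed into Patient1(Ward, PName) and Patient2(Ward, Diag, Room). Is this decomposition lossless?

Yes

Common attributes: Patient1 ∩ Patient2 = {Ward}.
Closure of {Ward}: Ward → PName, Room applies, adding PName, Room. So (Ward)⁺ = {Ward, PName, Room}.
This closure contains every attribute of Patient1, so Patient1 ∩ Patient2 → Patient1. The join is lossless.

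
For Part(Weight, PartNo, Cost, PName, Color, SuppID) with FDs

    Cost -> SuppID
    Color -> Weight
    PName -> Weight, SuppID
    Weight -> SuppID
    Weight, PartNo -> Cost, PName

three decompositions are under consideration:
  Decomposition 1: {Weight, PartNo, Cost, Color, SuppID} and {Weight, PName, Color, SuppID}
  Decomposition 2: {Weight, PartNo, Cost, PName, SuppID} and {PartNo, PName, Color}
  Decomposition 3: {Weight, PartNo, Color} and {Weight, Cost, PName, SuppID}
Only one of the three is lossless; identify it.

Decomposition 1: common = {Weight, Color, SuppID}, closure = {Weight, Color, SuppID} → lossy.
Decomposition 2: common = {PartNo, PName}, closure = {Weight, PartNo, Cost, PName, SuppID} → lossless.
Decomposition 3: common = {Weight}, closure = {Weight, SuppID} → lossy.

Decomposition 2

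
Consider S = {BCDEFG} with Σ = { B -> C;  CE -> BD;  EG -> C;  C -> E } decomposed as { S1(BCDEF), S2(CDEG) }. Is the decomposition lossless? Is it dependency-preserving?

lossy but dependency-preserving

Lossless test: (CDE)⁺ = {BCDE}, which is a superkey of neither fragment — lossy.
Dependency preservation: every FD's attributes lie within a single fragment, so each can be enforced locally — preserved.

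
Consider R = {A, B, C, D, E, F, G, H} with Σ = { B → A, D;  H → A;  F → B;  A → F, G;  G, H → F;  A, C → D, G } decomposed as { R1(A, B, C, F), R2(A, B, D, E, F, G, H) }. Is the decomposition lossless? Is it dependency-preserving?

Lossless test: (A, B, F)⁺ = {A, B, D, F, G}, which is a superkey of neither fragment — lossy.
Dependency preservation: A, C → D, G is not contained in any single fragment, but the restricted closure of its left-hand side across the fragments still reaches the right-hand side; the remaining FDs each lie inside some fragment. All dependencies are preserved.

lossy but dependency-preserving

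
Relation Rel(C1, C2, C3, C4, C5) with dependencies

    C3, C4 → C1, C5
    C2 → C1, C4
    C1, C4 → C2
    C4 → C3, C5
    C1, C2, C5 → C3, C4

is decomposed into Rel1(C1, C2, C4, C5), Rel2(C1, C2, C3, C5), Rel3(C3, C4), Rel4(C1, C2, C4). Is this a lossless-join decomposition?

Chase test. Columns are C1, C2, C3, C4, C5; row i has aⱼ where attribute j ∈ Reli, else bᵢⱼ.
Initial tableau (one row per fragment):
  row 1: a1 a2 b13 a4 a5
  row 2: a1 a2 a3 b24 a5
  row 3: b31 b32 a3 a4 b35
  row 4: a1 a2 b43 a4 b45
Rows 1 and 2 agree on C2; apply C2→C1, C4 and equate their C1, C4 entries.
Rows 1 and 2 agree on C4; apply C4→C3, C5 and equate their C3, C5 entries.
Rows 1 and 3 agree on C4; apply C4→C3, C5 and equate their C3, C5 entries.
Rows 1 and 4 agree on C4; apply C4→C3, C5 and equate their C3, C5 entries.
Rows 1 and 3 agree on C3, C4; apply C3, C4→C1, C5 and equate their C1, C5 entries.
Rows 1 and 3 agree on C1, C4; apply C1, C4→C2 and equate their C2 entries.
Row 1 is now all distinguished symbols — the join is lossless.

Yes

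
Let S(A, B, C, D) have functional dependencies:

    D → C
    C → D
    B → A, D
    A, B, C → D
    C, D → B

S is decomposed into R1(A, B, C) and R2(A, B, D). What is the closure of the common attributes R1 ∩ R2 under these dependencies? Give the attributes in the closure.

A, B, C, D

R1 ∩ R2 = {A, B}.
B → A, D applies, adding D
D → C applies, adding C
Closure: {A, B, C, D}.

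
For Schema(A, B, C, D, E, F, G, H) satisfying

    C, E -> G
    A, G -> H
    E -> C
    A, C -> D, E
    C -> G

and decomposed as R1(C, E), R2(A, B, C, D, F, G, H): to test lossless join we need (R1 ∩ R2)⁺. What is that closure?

R1 ∩ R2 = {C}.
C → G applies, adding G
Closure: {C, G}.

C, G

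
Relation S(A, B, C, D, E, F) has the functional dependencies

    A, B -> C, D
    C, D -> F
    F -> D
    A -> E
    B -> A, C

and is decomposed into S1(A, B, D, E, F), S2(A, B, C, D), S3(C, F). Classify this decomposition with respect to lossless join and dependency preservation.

Lossless test (chase): Rows 1 and 2 agree on A, B; apply A, B→C, D and equate their C, D entries. Rows 1 and 2 agree on C, D; apply C, D→F and equate their F entries. Rows 1 and 3 agree on F; apply F→D and equate their D entries. Rows 1 and 2 agree on A; apply A→E and equate their E entries. Row 1 is now all distinguished symbols — the join is lossless.
Dependency preservation: the restricted closure of {C, D} across the fragments never reaches {F}, so C, D → F cannot be enforced without a join — not preserved.

lossless but not dependency-preserving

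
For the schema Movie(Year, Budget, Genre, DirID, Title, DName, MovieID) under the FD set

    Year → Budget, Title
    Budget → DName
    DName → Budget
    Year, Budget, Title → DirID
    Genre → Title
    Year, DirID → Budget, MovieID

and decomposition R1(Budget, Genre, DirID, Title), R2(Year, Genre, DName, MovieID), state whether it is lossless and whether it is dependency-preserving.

lossy and not dependency-preserving

Lossless test: (Genre)⁺ = {Genre, Title}, which is a superkey of neither fragment — lossy.
Dependency preservation: the restricted closure of {Year} across the fragments never reaches {Budget, Title}, so Year → Budget, Title cannot be enforced without a join — not preserved.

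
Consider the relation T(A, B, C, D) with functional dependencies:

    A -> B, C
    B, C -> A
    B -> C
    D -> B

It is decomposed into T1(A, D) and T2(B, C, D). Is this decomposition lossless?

Common attributes: T1 ∩ T2 = {D}.
Closure of {D}: D → B applies, adding B; B → C applies, adding C; B, C → A applies, adding A. So (D)⁺ = {A, B, C, D}.
This closure contains every attribute of T1, so T1 ∩ T2 → T1. The join is lossless.

Yes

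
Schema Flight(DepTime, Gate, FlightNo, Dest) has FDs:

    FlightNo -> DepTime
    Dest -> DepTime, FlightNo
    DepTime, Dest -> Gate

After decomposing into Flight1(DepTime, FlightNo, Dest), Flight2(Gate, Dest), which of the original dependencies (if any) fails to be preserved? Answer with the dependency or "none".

FlightNo → DepTime lies within Flight1.
Dest → DepTime, FlightNo lies within Flight1.
DepTime, Dest → Gate: restricted closure across fragments reaches Gate.
Every dependency is enforceable on the fragments, so the decomposition is dependency-preserving.

none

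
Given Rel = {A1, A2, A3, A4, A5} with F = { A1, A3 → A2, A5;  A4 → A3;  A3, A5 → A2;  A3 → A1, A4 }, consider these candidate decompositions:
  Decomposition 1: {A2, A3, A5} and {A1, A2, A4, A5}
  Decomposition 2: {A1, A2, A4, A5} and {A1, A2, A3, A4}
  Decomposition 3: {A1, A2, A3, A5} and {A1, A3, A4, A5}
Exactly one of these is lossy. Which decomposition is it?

Decomposition 1: common = {A2, A5}, closure = {A2, A5} → lossy.
Decomposition 2: common = {A1, A2, A4}, closure = {A1, A2, A3, A4, A5} → lossless.
Decomposition 3: common = {A1, A3, A5}, closure = {A1, A2, A3, A4, A5} → lossless.

Decomposition 1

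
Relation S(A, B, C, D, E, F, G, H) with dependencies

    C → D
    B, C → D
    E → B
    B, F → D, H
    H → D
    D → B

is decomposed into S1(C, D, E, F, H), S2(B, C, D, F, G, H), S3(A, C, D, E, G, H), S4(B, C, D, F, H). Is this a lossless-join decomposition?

No

Chase test. Columns are A, B, C, D, E, F, G, H; row i has aⱼ where attribute j ∈ Si, else bᵢⱼ.
Initial tableau (one row per fragment):
  row 1: b11 b12 a3 a4 a5 a6 b17 a8
  row 2: b21 a2 a3 a4 b25 a6 a7 a8
  row 3: a1 b32 a3 a4 a5 b36 a7 a8
  row 4: b41 a2 a3 a4 b45 a6 b47 a8
Rows 1 and 3 agree on E; apply E→B and equate their B entries.
Rows 1 and 2 agree on D; apply D→B and equate their B entries.
No row becomes fully distinguished — the join is lossy.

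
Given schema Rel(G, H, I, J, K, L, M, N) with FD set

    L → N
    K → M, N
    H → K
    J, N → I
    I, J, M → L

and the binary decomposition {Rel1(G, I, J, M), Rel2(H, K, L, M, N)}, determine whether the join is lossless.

No

Common attributes: Rel1 ∩ Rel2 = {M}.
No dependency enlarges {M}, so (M)⁺ = {M}.
The closure contains neither all of Rel1 = {G, I, J, M} nor all of Rel2 = {H, K, L, M, N}, so the common attributes are not a superkey of either fragment. The join is lossy.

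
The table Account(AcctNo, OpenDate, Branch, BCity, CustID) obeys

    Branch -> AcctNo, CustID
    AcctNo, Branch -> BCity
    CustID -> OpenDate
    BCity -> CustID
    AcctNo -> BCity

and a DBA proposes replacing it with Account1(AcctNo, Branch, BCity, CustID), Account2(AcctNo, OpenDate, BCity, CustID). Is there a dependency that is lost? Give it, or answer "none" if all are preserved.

Branch → AcctNo, CustID lies within Account1.
AcctNo, Branch → BCity lies within Account1.
CustID → OpenDate lies within Account2.
BCity → CustID lies within Account1.
AcctNo → BCity lies within Account1.
Every dependency is enforceable on the fragments, so the decomposition is dependency-preserving.

none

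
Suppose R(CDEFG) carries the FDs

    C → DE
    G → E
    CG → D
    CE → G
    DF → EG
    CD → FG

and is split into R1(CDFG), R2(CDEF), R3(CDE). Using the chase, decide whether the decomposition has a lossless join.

Chase test. Columns are CDEFG; row i has aⱼ where attribute j ∈ Ri, else bᵢⱼ.
Initial tableau (one row per fragment):
  row 1: a1 a2 b13 a4 a5
  row 2: a1 a2 a3 a4 b25
  row 3: a1 a2 a3 b34 b35
Rows 1 and 2 agree on C; apply C→DE and equate their DE entries.
Rows 1 and 2 agree on CE; apply CE→G and equate their G entries.
Rows 1 and 3 agree on CE; apply CE→G and equate their G entries.
Rows 1 and 3 agree on CD; apply CD→FG and equate their FG entries.
Row 1 is now all distinguished symbols — the join is lossless.

Yes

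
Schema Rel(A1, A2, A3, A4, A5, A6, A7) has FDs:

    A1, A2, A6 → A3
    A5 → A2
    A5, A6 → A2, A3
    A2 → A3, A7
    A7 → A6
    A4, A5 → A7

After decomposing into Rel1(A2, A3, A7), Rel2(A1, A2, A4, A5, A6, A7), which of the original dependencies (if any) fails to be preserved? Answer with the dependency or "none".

none

A1, A2, A6 → A3: restricted closure across fragments reaches A3.
A5 → A2 lies within Rel2.
A5, A6 → A2, A3: restricted closure across fragments reaches A2, A3.
A2 → A3, A7 lies within Rel1.
A7 → A6 lies within Rel2.
A4, A5 → A7 lies within Rel2.
Every dependency is enforceable on the fragments, so the decomposition is dependency-preserving.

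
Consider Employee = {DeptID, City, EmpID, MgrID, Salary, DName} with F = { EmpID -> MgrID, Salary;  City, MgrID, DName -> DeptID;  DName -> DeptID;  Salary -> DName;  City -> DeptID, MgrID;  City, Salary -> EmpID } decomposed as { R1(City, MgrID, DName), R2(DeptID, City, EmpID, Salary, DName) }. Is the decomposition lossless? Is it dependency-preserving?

Lossless test: (City, DName)⁺ = {DeptID, City, MgrID, DName}, which contains all of one fragment — lossless.
Dependency preservation: the restricted closure of {EmpID} across the fragments never reaches {MgrID, Salary}, so EmpID → MgrID, Salary cannot be enforced without a join — not preserved.

lossless but not dependency-preserving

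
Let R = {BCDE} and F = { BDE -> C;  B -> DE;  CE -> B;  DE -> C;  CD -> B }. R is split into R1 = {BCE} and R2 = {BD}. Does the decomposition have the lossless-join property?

Yes

Common attributes: R1 ∩ R2 = {B}.
Closure of {B}: B → DE applies, adding DE; DE → C applies, adding C. So (B)⁺ = {BCDE}.
This closure contains every attribute of R1, so R1 ∩ R2 → R1. The join is lossless.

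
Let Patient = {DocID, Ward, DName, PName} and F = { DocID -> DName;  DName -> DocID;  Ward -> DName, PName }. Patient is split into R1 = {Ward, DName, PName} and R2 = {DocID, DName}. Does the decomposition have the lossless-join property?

Yes

Common attributes: R1 ∩ R2 = {DName}.
Closure of {DName}: DName → DocID applies, adding DocID. So (DName)⁺ = {DocID, DName}.
This closure contains every attribute of R2, so R1 ∩ R2 → R2. The join is lossless.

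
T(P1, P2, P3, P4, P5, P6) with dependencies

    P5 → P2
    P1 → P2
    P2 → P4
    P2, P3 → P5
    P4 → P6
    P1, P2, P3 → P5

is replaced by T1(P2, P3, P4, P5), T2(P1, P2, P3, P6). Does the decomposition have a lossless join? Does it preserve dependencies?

Lossless test: (P2, P3)⁺ = {P2, P3, P4, P5, P6}, which contains all of one fragment — lossless.
Dependency preservation: the restricted closure of {P4} across the fragments never reaches {P6}, so P4 → P6 cannot be enforced without a join — not preserved.

lossless but not dependency-preserving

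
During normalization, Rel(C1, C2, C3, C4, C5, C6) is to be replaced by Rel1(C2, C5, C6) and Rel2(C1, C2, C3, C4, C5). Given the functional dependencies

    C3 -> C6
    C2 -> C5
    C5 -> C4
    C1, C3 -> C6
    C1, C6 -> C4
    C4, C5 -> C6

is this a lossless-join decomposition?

Yes

Common attributes: Rel1 ∩ Rel2 = {C2, C5}.
Closure of {C2, C5}: C5 → C4 applies, adding C4; C4, C5 → C6 applies, adding C6. So (C2, C5)⁺ = {C2, C4, C5, C6}.
This closure contains every attribute of Rel1, so Rel1 ∩ Rel2 → Rel1. The join is lossless.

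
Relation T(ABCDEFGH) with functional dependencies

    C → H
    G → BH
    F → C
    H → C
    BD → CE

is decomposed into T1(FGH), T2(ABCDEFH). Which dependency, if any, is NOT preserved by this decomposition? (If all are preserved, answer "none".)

Check G → BH: no single fragment contains all of {BGH}, and the restricted closure of {G} across the fragments never reaches {BH}.
C → H is preserved.
F → C is preserved.
H → C is preserved.
BD → CE is preserved.

G → BH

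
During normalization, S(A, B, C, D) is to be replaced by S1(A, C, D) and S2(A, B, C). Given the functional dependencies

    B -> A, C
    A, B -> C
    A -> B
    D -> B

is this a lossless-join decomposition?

Yes

Common attributes: S1 ∩ S2 = {A, C}.
Closure of {A, C}: A → B applies, adding B. So (A, C)⁺ = {A, B, C}.
This closure contains every attribute of S2, so S1 ∩ S2 → S2. The join is lossless.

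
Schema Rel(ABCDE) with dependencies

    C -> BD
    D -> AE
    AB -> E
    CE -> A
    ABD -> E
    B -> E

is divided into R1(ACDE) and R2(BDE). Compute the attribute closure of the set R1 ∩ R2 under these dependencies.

ADE

R1 ∩ R2 = {DE}.
D → AE applies, adding A
Closure: {ADE}.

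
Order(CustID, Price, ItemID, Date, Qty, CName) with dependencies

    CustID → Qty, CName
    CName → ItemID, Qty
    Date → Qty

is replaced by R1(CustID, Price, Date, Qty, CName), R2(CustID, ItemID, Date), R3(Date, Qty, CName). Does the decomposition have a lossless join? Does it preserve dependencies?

Lossless test (chase): Rows 1 and 2 agree on CustID; apply CustID→Qty, CName and equate their Qty, CName entries. Rows 1 and 2 agree on CName; apply CName→ItemID, Qty and equate their ItemID, Qty entries. Rows 1 and 3 agree on CName; apply CName→ItemID, Qty and equate their ItemID, Qty entries. Row 1 is now all distinguished symbols — the join is lossless.
Dependency preservation: the restricted closure of {CName} across the fragments never reaches {ItemID, Qty}, so CName → ItemID, Qty cannot be enforced without a join — not preserved.

lossless but not dependency-preserving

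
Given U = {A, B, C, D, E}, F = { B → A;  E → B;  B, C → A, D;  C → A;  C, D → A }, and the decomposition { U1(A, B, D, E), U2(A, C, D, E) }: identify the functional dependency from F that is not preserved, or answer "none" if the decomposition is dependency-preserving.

B, C → A, D

Check B, C → A, D: no single fragment contains all of {A, B, C, D}, and the restricted closure of {B, C} across the fragments never reaches {A, D}.
B → A is preserved.
E → B is preserved.
C → A is preserved.
C, D → A is preserved.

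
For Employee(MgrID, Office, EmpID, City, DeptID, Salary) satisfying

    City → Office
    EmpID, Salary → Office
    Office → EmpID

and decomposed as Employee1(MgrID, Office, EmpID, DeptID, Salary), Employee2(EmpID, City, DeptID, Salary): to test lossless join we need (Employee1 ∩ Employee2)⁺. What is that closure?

Office, EmpID, DeptID, Salary

Employee1 ∩ Employee2 = {EmpID, DeptID, Salary}.
EmpID, Salary → Office applies, adding Office
Closure: {Office, EmpID, DeptID, Salary}.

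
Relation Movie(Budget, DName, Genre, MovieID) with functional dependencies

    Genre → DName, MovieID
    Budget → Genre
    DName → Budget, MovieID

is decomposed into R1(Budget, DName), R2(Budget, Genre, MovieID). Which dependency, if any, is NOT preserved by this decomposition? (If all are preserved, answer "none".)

none

Genre → DName, MovieID: restricted closure across fragments reaches DName, MovieID.
Budget → Genre lies within R2.
DName → Budget, MovieID: restricted closure across fragments reaches Budget, MovieID.
Every dependency is enforceable on the fragments, so the decomposition is dependency-preserving.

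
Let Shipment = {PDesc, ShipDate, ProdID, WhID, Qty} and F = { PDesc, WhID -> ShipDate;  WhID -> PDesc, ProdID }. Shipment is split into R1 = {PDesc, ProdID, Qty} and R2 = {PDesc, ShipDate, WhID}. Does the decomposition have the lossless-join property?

No

Common attributes: R1 ∩ R2 = {PDesc}.
No dependency enlarges {PDesc}, so (PDesc)⁺ = {PDesc}.
The closure contains neither all of R1 = {PDesc, ProdID, Qty} nor all of R2 = {PDesc, ShipDate, WhID}, so the common attributes are not a superkey of either fragment. The join is lossy.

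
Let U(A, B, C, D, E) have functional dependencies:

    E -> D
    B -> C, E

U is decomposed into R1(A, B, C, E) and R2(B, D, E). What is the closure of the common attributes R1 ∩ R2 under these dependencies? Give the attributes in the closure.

B, C, D, E

R1 ∩ R2 = {B, E}.
E → D applies, adding D
B → C, E applies, adding C
Closure: {B, C, D, E}.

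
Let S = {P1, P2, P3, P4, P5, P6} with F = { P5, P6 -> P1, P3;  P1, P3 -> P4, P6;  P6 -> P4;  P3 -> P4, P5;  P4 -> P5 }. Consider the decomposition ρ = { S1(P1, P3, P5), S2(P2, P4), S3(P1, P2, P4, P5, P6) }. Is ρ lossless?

No

Chase test. Columns are P1, P2, P3, P4, P5, P6; row i has aⱼ where attribute j ∈ Si, else bᵢⱼ.
Initial tableau (one row per fragment):
  row 1: a1 b12 a3 b14 a5 b16
  row 2: b21 a2 b23 a4 b25 b26
  row 3: a1 a2 b33 a4 a5 a6
Rows 2 and 3 agree on P4; apply P4→P5 and equate their P5 entries.
No row becomes fully distinguished — the join is lossy.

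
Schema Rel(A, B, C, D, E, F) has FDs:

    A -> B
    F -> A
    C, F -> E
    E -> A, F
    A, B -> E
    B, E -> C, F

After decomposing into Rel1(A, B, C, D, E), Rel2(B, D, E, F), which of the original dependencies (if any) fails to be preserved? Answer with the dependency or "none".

A → B lies within Rel1.
F → A: restricted closure across fragments reaches A.
C, F → E: restricted closure across fragments reaches E.
E → A, F: restricted closure across fragments reaches A, F.
A, B → E lies within Rel1.
B, E → C, F: restricted closure across fragments reaches C, F.
Every dependency is enforceable on the fragments, so the decomposition is dependency-preserving.

none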